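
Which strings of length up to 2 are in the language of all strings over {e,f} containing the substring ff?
ff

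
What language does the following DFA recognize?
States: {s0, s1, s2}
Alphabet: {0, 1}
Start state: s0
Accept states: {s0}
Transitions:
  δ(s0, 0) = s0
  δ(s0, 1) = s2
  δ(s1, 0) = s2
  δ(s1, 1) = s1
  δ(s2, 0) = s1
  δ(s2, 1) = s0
Testing a few strings:
  '10' → reject
  '11' → accept
  '1' → reject
  '0010' → reject
State roles: s0=value ≡ 0 (mod 3); s1=value ≡ 2 (mod 3); s2=value ≡ 1 (mod 3)
All binary strings representing a multiple of 3 (read in base 2; leading zeros allowed and ε counts as 0)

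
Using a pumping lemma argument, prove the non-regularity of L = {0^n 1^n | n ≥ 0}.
Assume L is regular with pumping length p. Idea: pumping the 0-block changes the count balance.
Choose s = 0^p 1^p (length 2p ≥ p). By the pumping lemma, s = xyz with |xy| ≤ p, |y| > 0. So y = 0^k for some k > 0 (since xy is entirely within the 0's). Pumping gives xy²z = 0^(p+k) 1^p, which is not in L since p+k ≠ p.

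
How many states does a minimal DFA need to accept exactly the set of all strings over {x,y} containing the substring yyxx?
By Myhill–Nerode, count the distinguishable equivalence classes: 5 classes — one per longest suffix of the input that is a prefix of 'yyxx' (lengths 0 through 3), plus an absorbing 'already seen yyxx' class.
5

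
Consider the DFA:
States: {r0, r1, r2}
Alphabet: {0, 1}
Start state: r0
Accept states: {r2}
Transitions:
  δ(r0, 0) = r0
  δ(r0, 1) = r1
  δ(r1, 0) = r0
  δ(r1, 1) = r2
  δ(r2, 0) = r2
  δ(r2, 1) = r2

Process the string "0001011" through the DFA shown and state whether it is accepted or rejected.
Processing string "0001011":
  r0 --0--> r0
  r0 --0--> r0
  r0 --0--> r0
  r0 --1--> r1
  r1 --0--> r0
  r0 --1--> r1
  r1 --1--> r2
Final state: r2
Accept states: {r2}
Yes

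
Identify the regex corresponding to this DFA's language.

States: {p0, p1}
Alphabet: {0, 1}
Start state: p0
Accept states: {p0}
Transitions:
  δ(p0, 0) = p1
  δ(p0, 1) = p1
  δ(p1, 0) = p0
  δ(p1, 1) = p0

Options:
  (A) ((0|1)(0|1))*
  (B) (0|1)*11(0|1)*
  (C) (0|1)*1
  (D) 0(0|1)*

Check each option against the DFA on short strings; one disagreement eliminates an option:
  (A) ((0|1)(0|1))*: agrees with the DFA on every string of length ≤ 6
  (B) (0|1)*11(0|1)*: on ε the DFA stays in p0 and accepts (p0 ∈ Accept), but the regex does not match it → eliminate
  (C) (0|1)*1: on ε the DFA stays in p0 and accepts (p0 ∈ Accept), but the regex does not match it → eliminate
  (D) 0(0|1)*: on ε the DFA stays in p0 and accepts (p0 ∈ Accept), but the regex does not match it → eliminate
Only (A) is consistent with the DFA.
(A) ((0|1)(0|1))*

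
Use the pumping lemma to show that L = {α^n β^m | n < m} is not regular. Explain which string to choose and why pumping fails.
Assume L is regular with pumping length p. Idea: pumping up the α-block makes the α-count reach the β-count.
Choose s = α^p β^(p+1) ∈ L. By the pumping lemma, s = xyz with |xy| ≤ p, |y| > 0, so y = α^k with k ≥ 1. Then xy²z = α^(p+k) β^(p+1). Since p+k ≥ p+1, the number of α's is no longer strictly less than the number of β's, so xy²z ∉ L.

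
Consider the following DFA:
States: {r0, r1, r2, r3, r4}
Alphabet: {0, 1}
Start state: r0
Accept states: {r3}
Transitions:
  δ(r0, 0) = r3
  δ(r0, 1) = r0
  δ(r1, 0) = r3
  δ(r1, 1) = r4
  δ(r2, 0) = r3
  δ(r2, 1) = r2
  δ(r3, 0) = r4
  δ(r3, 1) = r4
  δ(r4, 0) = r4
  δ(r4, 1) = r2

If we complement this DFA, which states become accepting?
Complement accept states = All states \ Original accept states
= {r0, r1, r2, r3, r4} \ {r3}
{r0, r1, r2, r4}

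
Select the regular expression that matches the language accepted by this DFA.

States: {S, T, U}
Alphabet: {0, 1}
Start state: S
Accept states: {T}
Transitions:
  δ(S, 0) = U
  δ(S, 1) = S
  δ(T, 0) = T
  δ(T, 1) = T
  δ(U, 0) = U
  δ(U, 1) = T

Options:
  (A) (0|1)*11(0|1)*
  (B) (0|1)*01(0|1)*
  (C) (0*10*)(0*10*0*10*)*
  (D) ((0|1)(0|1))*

Check each option against the DFA on short strings; one disagreement eliminates an option:
  (A) (0|1)*11(0|1)*: on '01' the DFA goes S → U → T and accepts (T ∈ Accept), but the regex does not match it → eliminate
  (B) (0|1)*01(0|1)*: agrees with the DFA on every string of length ≤ 6
  (C) (0*10*)(0*10*0*10*)*: on '1' the DFA goes S → S and rejects (S ∉ Accept), but the regex matches it → eliminate
  (D) ((0|1)(0|1))*: on ε the DFA stays in S and rejects (S ∉ Accept), but the regex matches it → eliminate
Only (B) is consistent with the DFA.
(B) (0|1)*01(0|1)*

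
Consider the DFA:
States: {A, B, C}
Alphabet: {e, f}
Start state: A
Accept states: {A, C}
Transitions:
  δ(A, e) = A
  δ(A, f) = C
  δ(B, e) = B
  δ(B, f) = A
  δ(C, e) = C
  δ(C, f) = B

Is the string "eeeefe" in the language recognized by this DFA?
Processing string "eeeefe":
  A --e--> A
  A --e--> A
  A --e--> A
  A --e--> A
  A --f--> C
  C --e--> C
Final state: C
Accept states: {A, C}
Yes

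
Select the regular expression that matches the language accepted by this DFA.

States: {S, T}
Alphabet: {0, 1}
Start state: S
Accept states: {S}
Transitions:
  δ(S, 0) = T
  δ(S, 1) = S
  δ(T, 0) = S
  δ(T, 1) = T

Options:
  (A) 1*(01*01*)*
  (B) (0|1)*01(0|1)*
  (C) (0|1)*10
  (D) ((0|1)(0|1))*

Check each option against the DFA on short strings; one disagreement eliminates an option:
  (A) 1*(01*01*)*: agrees with the DFA on every string of length ≤ 6
  (B) (0|1)*01(0|1)*: on ε the DFA stays in S and accepts (S ∈ Accept), but the regex does not match it → eliminate
  (C) (0|1)*10: on ε the DFA stays in S and accepts (S ∈ Accept), but the regex does not match it → eliminate
  (D) ((0|1)(0|1))*: on '1' the DFA goes S → S and accepts (S ∈ Accept), but the regex does not match it → eliminate
Only (A) is consistent with the DFA.
(A) 1*(01*01*)*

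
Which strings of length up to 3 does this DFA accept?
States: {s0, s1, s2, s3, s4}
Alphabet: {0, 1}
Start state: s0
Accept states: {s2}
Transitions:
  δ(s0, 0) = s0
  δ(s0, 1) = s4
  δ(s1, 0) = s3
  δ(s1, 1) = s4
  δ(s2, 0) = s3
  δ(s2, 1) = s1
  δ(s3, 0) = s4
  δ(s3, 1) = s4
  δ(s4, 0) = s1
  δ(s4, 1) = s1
None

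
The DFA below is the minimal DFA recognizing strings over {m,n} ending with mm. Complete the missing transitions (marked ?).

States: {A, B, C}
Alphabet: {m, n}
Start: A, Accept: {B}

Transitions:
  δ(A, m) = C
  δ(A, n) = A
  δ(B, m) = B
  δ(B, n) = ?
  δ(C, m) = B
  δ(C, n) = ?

From the language and accept set, identify what each state tracks — A: last symbol not m; B: two trailing m's; C: one trailing m.
Each missing δ(q, a) is the state matching the new tracked value after reading a.
δ(B, n) = A; δ(C, n) = A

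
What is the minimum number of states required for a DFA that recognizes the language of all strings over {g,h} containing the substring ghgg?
By Myhill–Nerode, count the distinguishable equivalence classes: 5 classes — one per longest suffix of the input that is a prefix of 'ghgg' (lengths 0 through 3), plus an absorbing 'already seen ghgg' class.
5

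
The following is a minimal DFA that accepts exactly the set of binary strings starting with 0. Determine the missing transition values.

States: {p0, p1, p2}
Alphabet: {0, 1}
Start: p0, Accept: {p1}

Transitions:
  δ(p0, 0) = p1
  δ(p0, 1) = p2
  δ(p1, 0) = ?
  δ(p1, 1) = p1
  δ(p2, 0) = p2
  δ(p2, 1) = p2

From the language and accept set, identify what each state tracks — p0: no input read; p1: started with 0; p2: started with 1 (dead).
Each missing δ(q, a) is the state matching the new tracked value after reading a.
δ(p1, 0) = p1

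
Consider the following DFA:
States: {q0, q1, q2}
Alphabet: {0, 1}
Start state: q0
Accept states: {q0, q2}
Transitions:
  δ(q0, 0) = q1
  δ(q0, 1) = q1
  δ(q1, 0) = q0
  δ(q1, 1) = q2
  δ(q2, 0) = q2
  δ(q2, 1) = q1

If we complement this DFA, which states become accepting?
Complement accept states = All states \ Original accept states
= {q0, q1, q2} \ {q0, q2}
{q1}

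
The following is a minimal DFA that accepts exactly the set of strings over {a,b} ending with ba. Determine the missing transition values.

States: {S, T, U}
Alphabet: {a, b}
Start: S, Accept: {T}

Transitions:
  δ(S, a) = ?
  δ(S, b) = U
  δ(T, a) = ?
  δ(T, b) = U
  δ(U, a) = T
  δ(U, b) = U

From the language and accept set, identify what each state tracks — S: no suffix match; T: suffix is ba; U: one trailing b.
Each missing δ(q, a) is the state matching the new tracked value after reading a.
δ(S, a) = S; δ(T, a) = S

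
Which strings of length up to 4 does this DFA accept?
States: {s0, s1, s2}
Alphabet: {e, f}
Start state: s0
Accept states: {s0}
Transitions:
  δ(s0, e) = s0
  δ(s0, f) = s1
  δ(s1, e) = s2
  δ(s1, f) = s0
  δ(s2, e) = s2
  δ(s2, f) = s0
ε, e, ee, ff, eee, eff, fef, ffe, eeee, eeff, efef, effe, feef, fefe, ffee, ffff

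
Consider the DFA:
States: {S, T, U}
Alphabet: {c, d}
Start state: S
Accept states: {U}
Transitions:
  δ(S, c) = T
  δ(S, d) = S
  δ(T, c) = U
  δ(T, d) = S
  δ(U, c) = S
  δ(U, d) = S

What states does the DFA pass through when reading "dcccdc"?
read 'd': S → S
  read 'c': S → T
  read 'c': T → U
  read 'c': U → S
  read 'd': S → S
  read 'c': S → T
S -> S -> T -> U -> S -> S -> T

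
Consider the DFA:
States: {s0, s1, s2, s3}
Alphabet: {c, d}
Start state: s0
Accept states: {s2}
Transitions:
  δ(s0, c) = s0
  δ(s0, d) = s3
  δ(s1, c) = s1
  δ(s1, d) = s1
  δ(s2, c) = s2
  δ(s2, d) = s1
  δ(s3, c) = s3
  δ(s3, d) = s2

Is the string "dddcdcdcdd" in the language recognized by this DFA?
Processing string "dddcdcdcdd":
  s0 --d--> s3
  s3 --d--> s2
  s2 --d--> s1
  s1 --c--> s1
  s1 --d--> s1
  s1 --c--> s1
  s1 --d--> s1
  s1 --c--> s1
  s1 --d--> s1
  s1 --d--> s1
Final state: s1
Accept states: {s2}
No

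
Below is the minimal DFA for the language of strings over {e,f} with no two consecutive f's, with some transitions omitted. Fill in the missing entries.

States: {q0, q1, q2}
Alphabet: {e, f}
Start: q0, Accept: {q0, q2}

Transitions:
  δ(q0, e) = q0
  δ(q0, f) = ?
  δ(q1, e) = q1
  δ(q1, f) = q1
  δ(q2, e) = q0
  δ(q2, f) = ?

From the language and accept set, identify what each state tracks — q0: last symbol not f (ok); q1: saw ff (dead); q2: last symbol f (ok).
Each missing δ(q, a) is the state matching the new tracked value after reading a.
δ(q0, f) = q2; δ(q2, f) = q1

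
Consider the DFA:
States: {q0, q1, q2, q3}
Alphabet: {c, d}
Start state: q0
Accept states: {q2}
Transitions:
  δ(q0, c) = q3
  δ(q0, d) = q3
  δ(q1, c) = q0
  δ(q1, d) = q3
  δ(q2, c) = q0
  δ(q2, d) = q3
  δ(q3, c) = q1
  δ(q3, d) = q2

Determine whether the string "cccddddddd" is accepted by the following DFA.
Processing string "cccddddddd":
  q0 --c--> q3
  q3 --c--> q1
  q1 --c--> q0
  q0 --d--> q3
  q3 --d--> q2
  q2 --d--> q3
  q3 --d--> q2
  q2 --d--> q3
  q3 --d--> q2
  q2 --d--> q3
Final state: q3
Accept states: {q2}
No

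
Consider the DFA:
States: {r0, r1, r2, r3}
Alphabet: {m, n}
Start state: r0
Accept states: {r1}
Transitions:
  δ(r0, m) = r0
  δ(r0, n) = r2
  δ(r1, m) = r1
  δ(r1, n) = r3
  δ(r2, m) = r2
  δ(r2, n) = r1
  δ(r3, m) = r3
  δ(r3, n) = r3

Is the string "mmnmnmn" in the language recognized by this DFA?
Processing string "mmnmnmn":
  r0 --m--> r0
  r0 --m--> r0
  r0 --n--> r2
  r2 --m--> r2
  r2 --n--> r1
  r1 --m--> r1
  r1 --n--> r3
Final state: r3
Accept states: {r1}
No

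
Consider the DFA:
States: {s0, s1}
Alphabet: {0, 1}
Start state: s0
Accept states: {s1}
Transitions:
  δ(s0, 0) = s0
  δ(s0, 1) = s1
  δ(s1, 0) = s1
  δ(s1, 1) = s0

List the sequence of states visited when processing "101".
read '1': s0 → s1
  read '0': s1 → s1
  read '1': s1 → s0
s0 -> s1 -> s1 -> s0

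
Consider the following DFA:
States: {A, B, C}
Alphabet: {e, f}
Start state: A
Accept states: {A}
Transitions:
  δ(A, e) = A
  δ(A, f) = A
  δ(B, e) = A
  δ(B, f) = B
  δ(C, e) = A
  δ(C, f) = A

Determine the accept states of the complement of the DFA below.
Complement accept states = All states \ Original accept states
= {A, B, C} \ {A}
{B, C}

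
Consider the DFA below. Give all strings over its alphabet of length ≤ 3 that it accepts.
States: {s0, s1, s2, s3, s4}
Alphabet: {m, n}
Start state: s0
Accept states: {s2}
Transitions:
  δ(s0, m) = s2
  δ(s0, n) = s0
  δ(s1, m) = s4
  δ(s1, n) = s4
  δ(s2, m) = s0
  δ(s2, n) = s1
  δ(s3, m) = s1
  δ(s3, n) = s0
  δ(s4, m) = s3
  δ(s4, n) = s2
m, nm, mmm, nnm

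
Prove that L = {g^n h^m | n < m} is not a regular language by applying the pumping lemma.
Assume L is regular with pumping length p. Idea: pumping up the g-block makes the g-count reach the h-count.
Choose s = g^p h^(p+1) ∈ L. By the pumping lemma, s = xyz with |xy| ≤ p, |y| > 0, so y = g^k with k ≥ 1. Then xy²z = g^(p+k) h^(p+1). Since p+k ≥ p+1, the number of g's is no longer strictly less than the number of h's, so xy²z ∉ L.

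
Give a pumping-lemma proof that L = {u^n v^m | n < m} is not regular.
Assume L is regular with pumping length p. Idea: pumping up the u-block makes the u-count reach the v-count.
Choose s = u^p v^(p+1) ∈ L. By the pumping lemma, s = xyz with |xy| ≤ p, |y| > 0, so y = u^k with k ≥ 1. Then xy²z = u^(p+k) v^(p+1). Since p+k ≥ p+1, the number of u's is no longer strictly less than the number of v's, so xy²z ∉ L.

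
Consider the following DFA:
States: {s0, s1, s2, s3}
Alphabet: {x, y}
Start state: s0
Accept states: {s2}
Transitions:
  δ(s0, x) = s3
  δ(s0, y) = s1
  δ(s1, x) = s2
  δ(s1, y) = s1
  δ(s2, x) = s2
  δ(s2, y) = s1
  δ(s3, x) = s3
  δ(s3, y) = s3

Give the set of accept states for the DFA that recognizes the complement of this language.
Complement accept states = All states \ Original accept states
= {s0, s1, s2, s3} \ {s2}
{s0, s1, s3}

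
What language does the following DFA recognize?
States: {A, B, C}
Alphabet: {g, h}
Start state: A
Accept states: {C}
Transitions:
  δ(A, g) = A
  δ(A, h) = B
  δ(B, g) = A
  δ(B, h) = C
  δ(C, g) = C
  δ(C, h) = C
Testing a few strings:
  'gh' → reject
  'ghgg' → reject
  'hg' → reject
  'h' → reject
State roles: A=no progress toward hh; B=one trailing h; C=substring hh seen
All strings over {g,h} containing the substring hh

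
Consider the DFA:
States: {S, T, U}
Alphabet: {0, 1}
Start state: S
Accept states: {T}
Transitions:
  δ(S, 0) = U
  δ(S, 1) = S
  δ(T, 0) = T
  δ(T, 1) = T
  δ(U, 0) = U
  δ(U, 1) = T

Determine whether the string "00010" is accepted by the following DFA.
Processing string "00010":
  S --0--> U
  U --0--> U
  U --0--> U
  U --1--> T
  T --0--> T
Final state: T
Accept states: {T}
Yes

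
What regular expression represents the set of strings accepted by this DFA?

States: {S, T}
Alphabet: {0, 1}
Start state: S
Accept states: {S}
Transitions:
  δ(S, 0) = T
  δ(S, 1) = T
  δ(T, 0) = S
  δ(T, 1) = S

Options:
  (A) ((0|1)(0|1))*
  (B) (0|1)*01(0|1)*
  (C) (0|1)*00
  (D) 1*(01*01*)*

Check each option against the DFA on short strings; one disagreement eliminates an option:
  (A) ((0|1)(0|1))*: agrees with the DFA on every string of length ≤ 6
  (B) (0|1)*01(0|1)*: on ε the DFA stays in S and accepts (S ∈ Accept), but the regex does not match it → eliminate
  (C) (0|1)*00: on ε the DFA stays in S and accepts (S ∈ Accept), but the regex does not match it → eliminate
  (D) 1*(01*01*)*: on '1' the DFA goes S → T and rejects (T ∉ Accept), but the regex matches it → eliminate
Only (A) is consistent with the DFA.
(A) ((0|1)(0|1))*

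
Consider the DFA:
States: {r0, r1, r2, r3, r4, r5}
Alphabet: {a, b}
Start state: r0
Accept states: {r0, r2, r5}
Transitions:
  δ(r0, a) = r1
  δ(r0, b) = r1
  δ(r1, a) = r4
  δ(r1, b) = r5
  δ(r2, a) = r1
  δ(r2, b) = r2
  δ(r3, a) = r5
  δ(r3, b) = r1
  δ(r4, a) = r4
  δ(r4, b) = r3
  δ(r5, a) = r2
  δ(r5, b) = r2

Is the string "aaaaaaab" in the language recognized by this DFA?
Processing string "aaaaaaab":
  r0 --a--> r1
  r1 --a--> r4
  r4 --a--> r4
  r4 --a--> r4
  r4 --a--> r4
  r4 --a--> r4
  r4 --a--> r4
  r4 --b--> r3
Final state: r3
Accept states: {r0, r2, r5}
No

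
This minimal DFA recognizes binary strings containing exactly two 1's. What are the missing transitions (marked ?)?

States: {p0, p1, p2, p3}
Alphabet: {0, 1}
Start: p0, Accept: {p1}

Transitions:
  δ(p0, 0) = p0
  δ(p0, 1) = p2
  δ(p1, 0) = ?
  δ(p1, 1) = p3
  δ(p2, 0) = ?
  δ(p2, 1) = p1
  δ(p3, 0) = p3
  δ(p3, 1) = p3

From the language and accept set, identify what each state tracks — p0: zero 1's; p1: two 1's; p2: one 1; p3: ≥ three 1's (dead).
Each missing δ(q, a) is the state matching the new tracked value after reading a.
δ(p1, 0) = p1; δ(p2, 0) = p2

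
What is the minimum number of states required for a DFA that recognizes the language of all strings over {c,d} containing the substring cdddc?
By Myhill–Nerode, count the distinguishable equivalence classes: 6 classes — one per longest suffix of the input that is a prefix of 'cdddc' (lengths 0 through 4), plus an absorbing 'already seen cdddc' class.
6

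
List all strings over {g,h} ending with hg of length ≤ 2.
hg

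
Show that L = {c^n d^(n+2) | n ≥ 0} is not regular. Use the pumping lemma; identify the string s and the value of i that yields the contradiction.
Assume L is regular with pumping length p. Idea: pumping the c-block breaks the fixed offset of 2.
Choose s = c^p d^(p+2) ∈ L. By the pumping lemma, s = xyz with |xy| ≤ p, |y| > 0, so y = c^k with k ≥ 1. Then xy²z = c^(p+k) d^(p+2). For this to be in L we would need p+2 = (p+k)+2, i.e. k = 0, contradicting k ≥ 1. So xy²z ∉ L.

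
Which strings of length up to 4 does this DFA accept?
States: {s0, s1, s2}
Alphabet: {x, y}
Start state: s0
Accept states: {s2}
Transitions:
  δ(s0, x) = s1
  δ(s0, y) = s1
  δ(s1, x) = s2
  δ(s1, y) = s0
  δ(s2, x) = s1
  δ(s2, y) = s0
xx, yx, xxxx, xyxx, xyyx, yxxx, yyxx, yyyx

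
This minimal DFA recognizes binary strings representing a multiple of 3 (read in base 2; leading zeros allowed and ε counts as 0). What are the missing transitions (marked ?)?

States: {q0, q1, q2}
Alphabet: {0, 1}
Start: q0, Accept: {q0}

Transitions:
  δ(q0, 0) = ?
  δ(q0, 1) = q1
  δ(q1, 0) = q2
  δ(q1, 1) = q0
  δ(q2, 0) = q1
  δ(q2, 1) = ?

From the language and accept set, identify what each state tracks — q0: value ≡ 0 (mod 3); q1: value ≡ 1 (mod 3); q2: value ≡ 2 (mod 3).
Each missing δ(q, a) is the state matching the new tracked value after reading a.
δ(q0, 0) = q0; δ(q2, 1) = q2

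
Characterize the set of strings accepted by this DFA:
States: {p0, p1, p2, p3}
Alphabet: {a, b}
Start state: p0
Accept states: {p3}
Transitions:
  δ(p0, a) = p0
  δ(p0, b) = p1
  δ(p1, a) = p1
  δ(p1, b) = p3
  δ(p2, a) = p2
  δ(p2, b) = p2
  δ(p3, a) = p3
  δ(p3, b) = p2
Testing a few strings:
  'aaba' → reject
  'baba' → accept
  'aaa' → reject
  'bb' → accept
State roles: p0=zero b's; p1=one b; p2=≥ three b's (dead); p3=two b's
All strings over {a,b} containing exactly two b's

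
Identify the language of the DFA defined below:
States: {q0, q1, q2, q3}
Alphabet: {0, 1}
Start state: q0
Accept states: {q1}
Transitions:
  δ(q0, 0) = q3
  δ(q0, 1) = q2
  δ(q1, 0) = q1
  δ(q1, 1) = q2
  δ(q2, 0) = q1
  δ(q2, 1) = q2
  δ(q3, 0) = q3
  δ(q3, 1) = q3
Testing a few strings:
  '00' → reject
  '0' → reject
  '000' → reject
  '100' → accept
State roles: q0=no input read; q1=started with 1, last symbol 0; q2=started with 1, last symbol 1; q3=started with 0 (dead)
All binary strings that start with 1 and end with 0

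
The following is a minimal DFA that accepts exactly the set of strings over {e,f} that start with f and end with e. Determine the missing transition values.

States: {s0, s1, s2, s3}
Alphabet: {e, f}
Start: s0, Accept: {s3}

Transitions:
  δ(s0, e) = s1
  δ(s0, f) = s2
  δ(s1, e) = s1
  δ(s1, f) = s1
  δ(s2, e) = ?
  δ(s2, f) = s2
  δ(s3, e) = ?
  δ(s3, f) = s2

From the language and accept set, identify what each state tracks — s0: no input read; s1: started with e (dead); s2: started with f, last symbol f; s3: started with f, last symbol e.
Each missing δ(q, a) is the state matching the new tracked value after reading a.
δ(s2, e) = s3; δ(s3, e) = s3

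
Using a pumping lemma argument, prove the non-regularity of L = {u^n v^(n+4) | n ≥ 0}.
Assume L is regular with pumping length p. Idea: pumping the u-block breaks the fixed offset of 4.
Choose s = u^p v^(p+4) ∈ L. By the pumping lemma, s = xyz with |xy| ≤ p, |y| > 0, so y = u^k with k ≥ 1. Then xy²z = u^(p+k) v^(p+4). For this to be in L we would need p+4 = (p+k)+4, i.e. k = 0, contradicting k ≥ 1. So xy²z ∉ L.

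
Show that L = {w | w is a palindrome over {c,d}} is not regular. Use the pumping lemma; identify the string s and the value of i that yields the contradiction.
Assume L is regular with pumping length p. Idea: pumping the leading c-block breaks the symmetry.
Choose s = c^p d c^p (a palindrome of length 2p+1 ≥ p). By the pumping lemma, s = xyz with |xy| ≤ p, |y| > 0, so y = c^k with k > 0 (xy lies entirely in the first c^p). Then xy²z = c^(p+k) d c^p, which is not a palindrome since p+k ≠ p.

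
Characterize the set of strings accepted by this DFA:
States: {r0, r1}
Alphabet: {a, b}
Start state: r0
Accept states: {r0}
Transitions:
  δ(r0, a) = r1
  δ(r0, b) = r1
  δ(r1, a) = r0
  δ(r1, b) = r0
Testing a few strings:
  'bb' → accept
  'ba' → accept
  'a' → reject
  'ab' → accept
State roles: r0=even length so far; r1=odd length so far
All strings over {a,b} of even length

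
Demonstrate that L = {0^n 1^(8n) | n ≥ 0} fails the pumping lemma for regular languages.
Assume L is regular with pumping length p. Idea: pumping the 0-block breaks the 1:8 ratio.
Choose s = 0^p 1^(8p) (length 9p ≥ p). By the pumping lemma, s = xyz with |xy| ≤ p, |y| > 0, so y = 0^k with k ≥ 1. Then xy²z = 0^(p+k) 1^(8p). For this to be in L we would need 8p = 8(p+k), i.e. 8k = 0, contradicting k ≥ 1. So xy²z ∉ L.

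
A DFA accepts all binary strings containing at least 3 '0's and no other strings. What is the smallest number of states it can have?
By Myhill–Nerode, count the distinguishable equivalence classes: 4 classes — having seen 0, 1, 2, or ≥3 copies of '0'; any two classes i < j (j ≤ 3) are distinguished by the string 0^(3−j), which takes class j to 3 copies (accepted) but leaves class i below 3 (rejected).
4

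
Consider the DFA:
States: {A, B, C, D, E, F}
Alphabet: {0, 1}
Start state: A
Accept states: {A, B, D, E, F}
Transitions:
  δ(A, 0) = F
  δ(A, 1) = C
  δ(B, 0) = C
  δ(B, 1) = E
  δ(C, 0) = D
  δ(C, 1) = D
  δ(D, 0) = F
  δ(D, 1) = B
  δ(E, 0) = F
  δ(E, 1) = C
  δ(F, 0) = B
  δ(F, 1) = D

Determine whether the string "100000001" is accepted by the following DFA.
Processing string "100000001":
  A --1--> C
  C --0--> D
  D --0--> F
  F --0--> B
  B --0--> C
  C --0--> D
  D --0--> F
  F --0--> B
  B --1--> E
Final state: E
Accept states: {A, B, D, E, F}
Yes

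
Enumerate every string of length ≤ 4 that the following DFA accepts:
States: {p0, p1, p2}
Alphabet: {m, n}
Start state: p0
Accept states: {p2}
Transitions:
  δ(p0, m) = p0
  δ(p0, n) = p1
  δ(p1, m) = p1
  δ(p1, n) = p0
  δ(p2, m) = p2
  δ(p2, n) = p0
None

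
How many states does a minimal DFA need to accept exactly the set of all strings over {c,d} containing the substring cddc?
By Myhill–Nerode, count the distinguishable equivalence classes: 5 classes — one per longest suffix of the input that is a prefix of 'cddc' (lengths 0 through 3), plus an absorbing 'already seen cddc' class.
5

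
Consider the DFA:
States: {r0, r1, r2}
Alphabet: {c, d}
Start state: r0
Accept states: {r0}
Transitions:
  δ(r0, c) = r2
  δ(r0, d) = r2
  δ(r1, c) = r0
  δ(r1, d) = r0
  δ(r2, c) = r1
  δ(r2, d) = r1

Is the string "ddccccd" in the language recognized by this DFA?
Processing string "ddccccd":
  r0 --d--> r2
  r2 --d--> r1
  r1 --c--> r0
  r0 --c--> r2
  r2 --c--> r1
  r1 --c--> r0
  r0 --d--> r2
Final state: r2
Accept states: {r0}
No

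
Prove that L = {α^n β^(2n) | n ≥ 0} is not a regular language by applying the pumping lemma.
Assume L is regular with pumping length p. Idea: pumping the α-block breaks the 1:2 ratio.
Choose s = α^p β^(2p) (length 3p ≥ p). By the pumping lemma, s = xyz with |xy| ≤ p, |y| > 0, so y = α^k with k ≥ 1. Then xy²z = α^(p+k) β^(2p). For this to be in L we would need 2p = 2(p+k), i.e. 2k = 0, contradicting k ≥ 1. So xy²z ∉ L.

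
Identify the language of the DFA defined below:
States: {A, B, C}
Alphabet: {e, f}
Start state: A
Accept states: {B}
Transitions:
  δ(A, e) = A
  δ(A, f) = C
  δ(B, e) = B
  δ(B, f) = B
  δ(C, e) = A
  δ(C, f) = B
Testing a few strings:
  'eef' → reject
  'effe' → accept
  'f' → reject
  'ef' → reject
State roles: A=no progress toward ff; B=substring ff seen; C=one trailing f
All strings over {e,f} containing the substring ff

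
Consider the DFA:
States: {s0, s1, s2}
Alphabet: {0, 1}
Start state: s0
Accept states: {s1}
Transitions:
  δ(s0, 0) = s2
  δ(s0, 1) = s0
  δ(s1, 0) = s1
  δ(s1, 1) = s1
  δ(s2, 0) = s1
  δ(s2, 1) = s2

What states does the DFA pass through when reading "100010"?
read '1': s0 → s0
  read '0': s0 → s2
  read '0': s2 → s1
  read '0': s1 → s1
  read '1': s1 → s1
  read '0': s1 → s1
s0 -> s0 -> s2 -> s1 -> s1 -> s1 -> s1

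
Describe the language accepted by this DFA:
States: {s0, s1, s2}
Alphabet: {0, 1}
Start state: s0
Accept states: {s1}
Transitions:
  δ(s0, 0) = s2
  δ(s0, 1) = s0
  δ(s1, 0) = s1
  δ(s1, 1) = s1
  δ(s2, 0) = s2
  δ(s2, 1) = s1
Testing a few strings:
  '10' → reject
  '101' → accept
  '001' → accept
  '01' → accept
State roles: s0=no 0 seen yet; s1=substring 01 seen; s2=seen a 0, waiting for 1
All binary strings containing the substring 01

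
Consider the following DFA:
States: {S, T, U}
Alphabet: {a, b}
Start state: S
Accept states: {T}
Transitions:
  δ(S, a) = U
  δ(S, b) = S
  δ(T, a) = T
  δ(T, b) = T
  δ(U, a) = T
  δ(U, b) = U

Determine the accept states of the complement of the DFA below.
Complement accept states = All states \ Original accept states
= {S, T, U} \ {T}
{S, U}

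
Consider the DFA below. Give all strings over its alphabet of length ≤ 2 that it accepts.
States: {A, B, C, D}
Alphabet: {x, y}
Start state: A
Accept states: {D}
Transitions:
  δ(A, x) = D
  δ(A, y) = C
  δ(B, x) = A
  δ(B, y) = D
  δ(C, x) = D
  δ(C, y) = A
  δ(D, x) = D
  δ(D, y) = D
x, xx, xy, yx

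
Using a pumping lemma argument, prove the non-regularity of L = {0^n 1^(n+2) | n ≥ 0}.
Assume L is regular with pumping length p. Idea: pumping the 0-block breaks the fixed offset of 2.
Choose s = 0^p 1^(p+2) ∈ L. By the pumping lemma, s = xyz with |xy| ≤ p, |y| > 0, so y = 0^k with k ≥ 1. Then xy²z = 0^(p+k) 1^(p+2). For this to be in L we would need p+2 = (p+k)+2, i.e. k = 0, contradicting k ≥ 1. So xy²z ∉ L.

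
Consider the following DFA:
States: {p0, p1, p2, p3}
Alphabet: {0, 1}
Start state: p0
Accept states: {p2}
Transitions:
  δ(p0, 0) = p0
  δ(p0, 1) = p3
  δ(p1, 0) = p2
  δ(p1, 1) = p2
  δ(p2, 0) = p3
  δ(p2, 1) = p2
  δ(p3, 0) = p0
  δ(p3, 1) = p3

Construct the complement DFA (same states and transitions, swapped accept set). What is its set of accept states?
Complement accept states = All states \ Original accept states
= {p0, p1, p2, p3} \ {p2}
{p0, p1, p3}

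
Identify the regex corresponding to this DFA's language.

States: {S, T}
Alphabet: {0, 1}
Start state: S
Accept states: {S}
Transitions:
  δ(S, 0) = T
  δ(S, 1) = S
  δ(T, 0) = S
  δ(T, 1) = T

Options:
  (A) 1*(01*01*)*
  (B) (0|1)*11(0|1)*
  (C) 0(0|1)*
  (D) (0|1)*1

Check each option against the DFA on short strings; one disagreement eliminates an option:
  (A) 1*(01*01*)*: agrees with the DFA on every string of length ≤ 6
  (B) (0|1)*11(0|1)*: on ε the DFA stays in S and accepts (S ∈ Accept), but the regex does not match it → eliminate
  (C) 0(0|1)*: on ε the DFA stays in S and accepts (S ∈ Accept), but the regex does not match it → eliminate
  (D) (0|1)*1: on ε the DFA stays in S and accepts (S ∈ Accept), but the regex does not match it → eliminate
Only (A) is consistent with the DFA.
(A) 1*(01*01*)*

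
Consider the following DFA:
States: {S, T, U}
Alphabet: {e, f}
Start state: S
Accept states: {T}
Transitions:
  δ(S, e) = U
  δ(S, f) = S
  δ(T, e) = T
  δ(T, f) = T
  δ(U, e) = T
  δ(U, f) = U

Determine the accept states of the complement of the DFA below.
Complement accept states = All states \ Original accept states
= {S, T, U} \ {T}
{S, U}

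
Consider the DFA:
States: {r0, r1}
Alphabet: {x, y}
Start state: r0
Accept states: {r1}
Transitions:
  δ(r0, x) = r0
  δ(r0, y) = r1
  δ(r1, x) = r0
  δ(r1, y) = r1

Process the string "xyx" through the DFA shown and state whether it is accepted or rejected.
Processing string "xyx":
  r0 --x--> r0
  r0 --y--> r1
  r1 --x--> r0
Final state: r0
Accept states: {r1}
No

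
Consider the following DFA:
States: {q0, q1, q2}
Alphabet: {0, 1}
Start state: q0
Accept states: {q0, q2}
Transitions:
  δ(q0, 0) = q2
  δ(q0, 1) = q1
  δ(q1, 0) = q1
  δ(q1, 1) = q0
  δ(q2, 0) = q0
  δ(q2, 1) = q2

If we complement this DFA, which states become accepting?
Complement accept states = All states \ Original accept states
= {q0, q1, q2} \ {q0, q2}
{q1}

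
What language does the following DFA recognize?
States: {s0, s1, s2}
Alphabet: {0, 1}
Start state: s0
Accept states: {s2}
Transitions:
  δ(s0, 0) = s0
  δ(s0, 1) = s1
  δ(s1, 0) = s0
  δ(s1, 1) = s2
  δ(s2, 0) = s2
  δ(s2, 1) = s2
Testing a few strings:
  '011' → accept
  '1010' → reject
  '0100' → reject
  '1011' → accept
State roles: s0=no progress toward 11; s1=one trailing 1; s2=substring 11 seen
All binary strings containing the substring 11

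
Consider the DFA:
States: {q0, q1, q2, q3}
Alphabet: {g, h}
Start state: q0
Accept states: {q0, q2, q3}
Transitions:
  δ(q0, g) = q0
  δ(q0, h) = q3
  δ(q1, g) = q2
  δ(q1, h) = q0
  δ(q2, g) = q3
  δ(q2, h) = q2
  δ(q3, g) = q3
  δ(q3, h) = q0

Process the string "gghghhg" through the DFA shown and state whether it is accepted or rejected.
Processing string "gghghhg":
  q0 --g--> q0
  q0 --g--> q0
  q0 --h--> q3
  q3 --g--> q3
  q3 --h--> q0
  q0 --h--> q3
  q3 --g--> q3
Final state: q3
Accept states: {q0, q2, q3}
Yes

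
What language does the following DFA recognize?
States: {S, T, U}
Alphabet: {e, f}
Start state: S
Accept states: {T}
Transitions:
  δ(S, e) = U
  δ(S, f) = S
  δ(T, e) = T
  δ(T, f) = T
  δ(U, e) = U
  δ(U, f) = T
Testing a few strings:
  'ffff' → reject
  'ee' → reject
  'e' → reject
  'fefe' → accept
State roles: S=no e seen yet; T=substring ef seen; U=seen a e, waiting for f
All strings over {e,f} containing the substring ef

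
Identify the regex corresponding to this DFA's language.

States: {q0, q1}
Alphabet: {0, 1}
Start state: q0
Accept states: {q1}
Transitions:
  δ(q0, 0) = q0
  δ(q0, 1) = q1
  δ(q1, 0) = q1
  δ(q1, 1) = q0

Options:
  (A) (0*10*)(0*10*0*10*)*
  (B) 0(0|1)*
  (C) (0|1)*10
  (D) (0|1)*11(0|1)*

Check each option against the DFA on short strings; one disagreement eliminates an option:
  (A) (0*10*)(0*10*0*10*)*: agrees with the DFA on every string of length ≤ 6
  (B) 0(0|1)*: on '0' the DFA goes q0 → q0 and rejects (q0 ∉ Accept), but the regex matches it → eliminate
  (C) (0|1)*10: on '1' the DFA goes q0 → q1 and accepts (q1 ∈ Accept), but the regex does not match it → eliminate
  (D) (0|1)*11(0|1)*: on '1' the DFA goes q0 → q1 and accepts (q1 ∈ Accept), but the regex does not match it → eliminate
Only (A) is consistent with the DFA.
(A) (0*10*)(0*10*0*10*)*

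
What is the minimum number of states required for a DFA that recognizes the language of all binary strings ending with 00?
By Myhill–Nerode, count the distinguishable equivalence classes: 3 classes — one per longest suffix of the input that is a prefix of '00' (lengths 0 through 2); only the length-2 class is accepting.
3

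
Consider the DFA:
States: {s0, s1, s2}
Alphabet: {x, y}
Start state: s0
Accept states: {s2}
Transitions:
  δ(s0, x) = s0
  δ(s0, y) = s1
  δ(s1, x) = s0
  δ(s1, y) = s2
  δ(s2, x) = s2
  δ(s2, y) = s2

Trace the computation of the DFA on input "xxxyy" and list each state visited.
read 'x': s0 → s0
  read 'x': s0 → s0
  read 'x': s0 → s0
  read 'y': s0 → s1
  read 'y': s1 → s2
s0 -> s0 -> s0 -> s0 -> s1 -> s2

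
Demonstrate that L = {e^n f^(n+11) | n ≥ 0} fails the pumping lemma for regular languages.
Assume L is regular with pumping length p. Idea: pumping the e-block breaks the fixed offset of 11.
Choose s = e^p f^(p+11) ∈ L. By the pumping lemma, s = xyz with |xy| ≤ p, |y| > 0, so y = e^k with k ≥ 1. Then xy²z = e^(p+k) f^(p+11). For this to be in L we would need p+11 = (p+k)+11, i.e. k = 0, contradicting k ≥ 1. So xy²z ∉ L.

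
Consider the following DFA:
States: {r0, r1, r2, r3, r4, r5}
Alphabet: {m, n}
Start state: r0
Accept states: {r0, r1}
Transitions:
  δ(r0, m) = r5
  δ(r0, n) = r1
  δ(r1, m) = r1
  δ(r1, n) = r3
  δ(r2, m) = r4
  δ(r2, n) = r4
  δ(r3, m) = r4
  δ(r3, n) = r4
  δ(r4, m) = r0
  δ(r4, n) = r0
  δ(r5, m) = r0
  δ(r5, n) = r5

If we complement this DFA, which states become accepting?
Complement accept states = All states \ Original accept states
= {r0, r1, r2, r3, r4, r5} \ {r0, r1}
{r2, r3, r4, r5}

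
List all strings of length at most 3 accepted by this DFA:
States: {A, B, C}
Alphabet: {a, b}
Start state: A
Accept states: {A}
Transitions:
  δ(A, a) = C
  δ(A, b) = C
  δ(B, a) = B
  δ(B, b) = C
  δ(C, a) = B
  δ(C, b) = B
ε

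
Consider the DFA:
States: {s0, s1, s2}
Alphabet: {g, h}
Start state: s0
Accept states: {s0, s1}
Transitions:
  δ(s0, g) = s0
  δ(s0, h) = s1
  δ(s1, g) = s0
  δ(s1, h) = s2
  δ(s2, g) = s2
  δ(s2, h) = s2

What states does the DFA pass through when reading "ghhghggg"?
read 'g': s0 → s0
  read 'h': s0 → s1
  read 'h': s1 → s2
  read 'g': s2 → s2
  read 'h': s2 → s2
  read 'g': s2 → s2
  read 'g': s2 → s2
  read 'g': s2 → s2
s0 -> s0 -> s1 -> s2 -> s2 -> s2 -> s2 -> s2 -> s2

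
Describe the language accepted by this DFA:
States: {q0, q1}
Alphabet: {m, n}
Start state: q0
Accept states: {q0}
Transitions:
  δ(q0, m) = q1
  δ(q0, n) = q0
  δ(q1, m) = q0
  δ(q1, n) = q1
Testing a few strings:
  'mn' → reject
  'n' → accept
  'm' → reject
  'nn' → accept
State roles: q0=even number of m's so far; q1=odd number of m's so far
All strings over {m,n} with an even number of m's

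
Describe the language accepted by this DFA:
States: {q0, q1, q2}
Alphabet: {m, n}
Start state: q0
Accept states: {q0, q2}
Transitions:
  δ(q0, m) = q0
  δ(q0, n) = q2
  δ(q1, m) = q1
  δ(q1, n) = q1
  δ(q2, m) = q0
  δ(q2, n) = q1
Testing a few strings:
  'm' → accept
  'mnmm' → accept
  'nn' → reject
  'n' → accept
State roles: q0=last symbol not n (ok); q1=saw nn (dead); q2=last symbol n (ok)
All strings over {m,n} with no two consecutive n's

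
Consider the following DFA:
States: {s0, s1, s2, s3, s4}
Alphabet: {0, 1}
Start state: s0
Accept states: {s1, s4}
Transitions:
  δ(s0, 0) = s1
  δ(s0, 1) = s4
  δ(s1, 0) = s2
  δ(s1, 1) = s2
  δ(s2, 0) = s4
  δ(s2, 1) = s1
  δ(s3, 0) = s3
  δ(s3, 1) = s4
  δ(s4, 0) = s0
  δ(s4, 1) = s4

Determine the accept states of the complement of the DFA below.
Complement accept states = All states \ Original accept states
= {s0, s1, s2, s3, s4} \ {s1, s4}
{s0, s2, s3}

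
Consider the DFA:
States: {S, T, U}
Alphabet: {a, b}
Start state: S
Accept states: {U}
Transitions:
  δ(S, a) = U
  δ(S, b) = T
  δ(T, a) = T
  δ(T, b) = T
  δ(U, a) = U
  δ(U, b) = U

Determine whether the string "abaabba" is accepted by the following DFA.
Processing string "abaabba":
  S --a--> U
  U --b--> U
  U --a--> U
  U --a--> U
  U --b--> U
  U --b--> U
  U --a--> U
Final state: U
Accept states: {U}
Yes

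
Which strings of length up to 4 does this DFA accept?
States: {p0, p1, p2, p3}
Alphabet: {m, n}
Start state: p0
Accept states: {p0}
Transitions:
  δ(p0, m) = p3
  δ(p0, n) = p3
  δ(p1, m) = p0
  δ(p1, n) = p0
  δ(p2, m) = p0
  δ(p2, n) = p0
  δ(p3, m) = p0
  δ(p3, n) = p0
ε, mm, mn, nm, nn, mmmm, mmmn, mmnm, mmnn, mnmm, mnmn, mnnm, mnnn, nmmm, nmmn, nmnm, nmnn, nnmm, nnmn, nnnm, nnnn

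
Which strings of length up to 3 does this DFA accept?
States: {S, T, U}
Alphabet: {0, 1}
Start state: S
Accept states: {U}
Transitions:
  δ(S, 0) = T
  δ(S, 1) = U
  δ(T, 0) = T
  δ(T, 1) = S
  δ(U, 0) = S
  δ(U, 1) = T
1, 011, 101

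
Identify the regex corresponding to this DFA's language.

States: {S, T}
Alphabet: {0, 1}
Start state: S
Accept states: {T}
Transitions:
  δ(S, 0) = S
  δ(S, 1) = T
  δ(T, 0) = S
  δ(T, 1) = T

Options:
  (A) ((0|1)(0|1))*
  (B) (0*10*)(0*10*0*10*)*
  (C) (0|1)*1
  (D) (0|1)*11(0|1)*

Check each option against the DFA on short strings; one disagreement eliminates an option:
  (A) ((0|1)(0|1))*: on ε the DFA stays in S and rejects (S ∉ Accept), but the regex matches it → eliminate
  (B) (0*10*)(0*10*0*10*)*: on '10' the DFA goes S → T → S and rejects (S ∉ Accept), but the regex matches it → eliminate
  (C) (0|1)*1: agrees with the DFA on every string of length ≤ 6
  (D) (0|1)*11(0|1)*: on '1' the DFA goes S → T and accepts (T ∈ Accept), but the regex does not match it → eliminate
Only (C) is consistent with the DFA.
(C) (0|1)*1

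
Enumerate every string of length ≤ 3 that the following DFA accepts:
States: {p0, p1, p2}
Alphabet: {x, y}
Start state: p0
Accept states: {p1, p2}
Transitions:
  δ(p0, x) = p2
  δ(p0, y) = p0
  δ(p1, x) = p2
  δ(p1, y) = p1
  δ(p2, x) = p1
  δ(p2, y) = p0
x, xx, yx, xxx, xxy, xyx, yxx, yyx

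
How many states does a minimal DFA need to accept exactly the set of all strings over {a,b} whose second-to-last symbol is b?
By Myhill–Nerode, count the distinguishable equivalence classes: 2^2 = 4 classes — the DFA must remember the last 2 symbols read; every pair of distinct length-2 suffixes is distinguishable by some continuation.
4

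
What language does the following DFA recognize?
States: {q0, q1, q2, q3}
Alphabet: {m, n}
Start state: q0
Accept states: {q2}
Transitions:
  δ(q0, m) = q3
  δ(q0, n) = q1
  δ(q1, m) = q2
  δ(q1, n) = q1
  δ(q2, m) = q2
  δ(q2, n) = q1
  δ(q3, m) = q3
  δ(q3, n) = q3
Testing a few strings:
  'n' → reject
  'mn' → reject
  'mmn' → reject
  'nnm' → accept
State roles: q0=no input read; q1=started with n, last symbol n; q2=started with n, last symbol m; q3=started with m (dead)
All strings over {m,n} that start with n and end with m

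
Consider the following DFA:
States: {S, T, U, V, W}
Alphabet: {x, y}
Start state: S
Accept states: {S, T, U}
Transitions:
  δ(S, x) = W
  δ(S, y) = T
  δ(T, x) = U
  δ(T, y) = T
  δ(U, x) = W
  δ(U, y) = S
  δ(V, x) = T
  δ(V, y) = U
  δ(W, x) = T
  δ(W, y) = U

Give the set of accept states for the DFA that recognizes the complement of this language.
Complement accept states = All states \ Original accept states
= {S, T, U, V, W} \ {S, T, U}
{V, W}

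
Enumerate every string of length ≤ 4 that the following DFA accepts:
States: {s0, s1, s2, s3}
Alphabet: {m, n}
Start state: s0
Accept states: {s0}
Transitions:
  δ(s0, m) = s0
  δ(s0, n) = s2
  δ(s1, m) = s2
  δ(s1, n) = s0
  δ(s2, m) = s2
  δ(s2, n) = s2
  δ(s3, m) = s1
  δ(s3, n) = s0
ε, m, mm, mmm, mmmm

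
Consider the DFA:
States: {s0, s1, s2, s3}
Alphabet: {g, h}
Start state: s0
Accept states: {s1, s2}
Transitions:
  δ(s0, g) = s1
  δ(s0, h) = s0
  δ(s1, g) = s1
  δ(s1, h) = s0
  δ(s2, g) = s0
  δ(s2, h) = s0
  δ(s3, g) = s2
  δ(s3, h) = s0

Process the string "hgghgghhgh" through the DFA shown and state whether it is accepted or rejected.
Processing string "hgghgghhgh":
  s0 --h--> s0
  s0 --g--> s1
  s1 --g--> s1
  s1 --h--> s0
  s0 --g--> s1
  s1 --g--> s1
  s1 --h--> s0
  s0 --h--> s0
  s0 --g--> s1
  s1 --h--> s0
Final state: s0
Accept states: {s1, s2}
No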